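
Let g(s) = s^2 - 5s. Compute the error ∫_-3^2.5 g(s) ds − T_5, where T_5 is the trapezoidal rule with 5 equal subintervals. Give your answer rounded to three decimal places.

Exact integral: ∫_-3^2.5 g(s) ds ≈ 21.08333.
T_5 = 22.1925.
Error ≈ 21.08333 − 22.1925 ≈ -1.109.

-1.109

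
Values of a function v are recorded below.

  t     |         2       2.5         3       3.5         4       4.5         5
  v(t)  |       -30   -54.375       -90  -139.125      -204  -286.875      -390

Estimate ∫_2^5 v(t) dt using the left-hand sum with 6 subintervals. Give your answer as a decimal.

Δt = 0.5.
Sum = 0.5·[(-30) + (-54.375) + (-90) + (-139.125) + (-204) + (-286.875)] = -402.1875.

-402.1875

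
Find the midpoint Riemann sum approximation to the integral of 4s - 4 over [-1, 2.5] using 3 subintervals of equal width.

-3.5

Δs = (2.5 − (-1))/3 = 7/6.
Midpoints: -5/12, 0.75, 23/12.
f(-5/12) = -17/3, f(0.75) = -1, f(23/12) = 11/3.
Sum = Δs · [f(-5/12) + f(0.75) + f(23/12)].
Sum = -3.5.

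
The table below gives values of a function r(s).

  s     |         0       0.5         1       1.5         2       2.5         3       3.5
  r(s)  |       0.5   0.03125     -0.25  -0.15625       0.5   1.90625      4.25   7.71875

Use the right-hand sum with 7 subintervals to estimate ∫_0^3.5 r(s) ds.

Δs = 0.5.
Sum = 0.5·[0.03125 + (-0.25) + (-0.15625) + 0.5 + 1.90625 + 4.25 + 7.71875] = 7.

7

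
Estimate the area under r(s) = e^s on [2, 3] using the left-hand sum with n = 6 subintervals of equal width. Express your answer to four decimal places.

11.6678

Δs = (3 − 2)/6 = 1/6.
Left endpoints: 2, 13/6, 7/3, 2.5, 8/3, 17/6.
r(2) ≈ 7.3891, r(13/6) ≈ 8.7291, r(7/3) ≈ 10.3123, r(2.5) ≈ 12.1825, r(8/3) ≈ 14.3919, r(17/6) ≈ 17.0020.
Sum = Δs · [r(2) + r(13/6) + r(7/3) + ...].
Sum ≈ 11.6678.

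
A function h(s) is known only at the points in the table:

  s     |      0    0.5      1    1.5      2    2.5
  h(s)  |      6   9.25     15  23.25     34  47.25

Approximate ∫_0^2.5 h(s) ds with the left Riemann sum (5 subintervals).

43.75

Δs = 0.5.
Sum = 0.5·[6 + 9.25 + 15 + 23.25 + 34] = 43.75.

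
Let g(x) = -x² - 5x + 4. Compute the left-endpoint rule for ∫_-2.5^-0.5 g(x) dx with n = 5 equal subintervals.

Δx = (-0.5 − (-2.5))/5 = 0.4.
Left endpoints: -2.5, -2.1, -1.7, -1.3, -0.9.
g(-2.5) = 10.25, g(-2.1) = 10.09, g(-1.7) = 9.61, g(-1.3) = 8.81, g(-0.9) = 7.69.
Sum = Δx · [g(-2.5) + g(-2.1) + g(-1.7) + g(-1.3) + g(-0.9)].
Sum = 18.58.

18.58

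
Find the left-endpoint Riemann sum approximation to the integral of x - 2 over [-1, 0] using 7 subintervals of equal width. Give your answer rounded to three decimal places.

Δx = (0 − (-1))/7 = 1/7.
Left endpoints: -1, -6/7, -5/7, -4/7, -3/7, -2/7, -1/7.
f(-1) = -3, f(-6/7) = -20/7, f(-5/7) = -19/7, f(-4/7) = -18/7, f(-3/7) = -17/7, f(-2/7) = -16/7, f(-1/7) = -15/7.
Sum = Δx · [f(-1) + f(-6/7) + f(-5/7) + ...].
Sum ≈ -2.571.

-2.571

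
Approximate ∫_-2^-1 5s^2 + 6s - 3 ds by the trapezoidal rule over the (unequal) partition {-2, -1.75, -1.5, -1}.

-0.203125

Subinterval widths: 0.25, 0.25, 0.5.
f(-2) = 5, f(-1.75) = 1.8125, f(-1.5) = -0.75, f(-1) = -4.
On each subinterval the trapezoid contributes (Δs_i/2)·[f(s_{i-1}) + f(s_i)].
Sum = -0.203125.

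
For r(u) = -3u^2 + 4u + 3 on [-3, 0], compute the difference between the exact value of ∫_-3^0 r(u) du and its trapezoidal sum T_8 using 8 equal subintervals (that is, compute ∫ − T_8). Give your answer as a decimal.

Exact integral: ∫_-3^0 r(u) du = -36.
T_8 = -36.2109375.
Error = -36 − (-36.2109375) = 0.2109375.

0.2109375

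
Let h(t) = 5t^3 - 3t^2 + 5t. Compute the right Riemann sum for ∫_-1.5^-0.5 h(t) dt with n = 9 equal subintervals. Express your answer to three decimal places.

Δt = (-0.5 − (-1.5))/9 = 1/9.
Right endpoints: -25/18, -23/18, -7/6, -19/18, -17/18, -5/6, -13/18, -11/18, -0.5.
h(-25/18) = -152375/5832, h(-23/18) = -126661/5832, h(-7/6) = -3857/216, h(-19/18) = -84569/5832, h(-17/18) = -67711/5832, h(-5/6) = -1975/216, h(-13/18) = -41171/5832, h(-11/18) = -31009/5832, h(-0.5) = -3.875.
Sum = Δt · [h(-25/18) + h(-23/18) + h(-7/6) + ...].
Sum ≈ -13.023.

-13.023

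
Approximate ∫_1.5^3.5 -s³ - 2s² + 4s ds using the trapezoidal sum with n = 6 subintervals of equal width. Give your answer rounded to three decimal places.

-42.935

Δs = (3.5 − 1.5)/6 = 1/3.
f(1.5) = -1.875, f(11/6) = -1199/216, f(13/6) = -2353/216, f(2.5) = -18.125, f(17/6) = -5933/216, f(19/6) = -8455/216, f(3.5) = -53.375.
T_6 = (Δs/2)·[f(s_0) + 2f(s_1) + ... + 2f(s_{5}) + f(s_6)].
Sum ≈ -42.935.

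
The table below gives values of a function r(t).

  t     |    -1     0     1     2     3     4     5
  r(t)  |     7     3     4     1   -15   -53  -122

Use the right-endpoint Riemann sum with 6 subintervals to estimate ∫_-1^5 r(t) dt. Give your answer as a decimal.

-182

Δt = 1.
Sum = 1·[3 + 4 + 1 + (-15) + (-53) + (-122)] = -182.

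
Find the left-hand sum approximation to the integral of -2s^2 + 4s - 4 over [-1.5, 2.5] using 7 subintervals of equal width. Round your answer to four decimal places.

-23.3878

Δs = (2.5 − (-1.5))/7 = 4/7.
Left endpoints: -1.5, -13/14, -5/14, 3/14, 11/14, 19/14, 27/14.
f(-1.5) = -14.5, f(-13/14) = -925/98, f(-5/14) = -557/98, f(3/14) = -317/98, f(11/14) = -205/98, f(19/14) = -221/98, f(27/14) = -365/98.
Sum = Δs · [f(-1.5) + f(-13/14) + f(-5/14) + ...].
Sum ≈ -23.3878.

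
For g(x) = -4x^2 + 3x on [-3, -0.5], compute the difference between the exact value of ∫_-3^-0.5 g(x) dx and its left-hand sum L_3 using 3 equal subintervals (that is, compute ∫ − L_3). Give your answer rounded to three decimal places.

18.866

Exact integral: ∫_-3^-0.5 g(x) dx ≈ -48.95833.
L_3 ≈ -67.82407.
Error ≈ -48.95833 − (-67.82407) ≈ 18.866.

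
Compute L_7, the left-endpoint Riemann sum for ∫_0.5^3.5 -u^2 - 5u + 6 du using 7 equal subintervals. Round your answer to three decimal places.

-20.556

Δu = (3.5 − 0.5)/7 = 3/7.
Left endpoints: 0.5, 13/14, 19/14, 25/14, 31/14, 37/14, 43/14.
f(0.5) = 3.25, f(13/14) = 97/196, f(19/14) = -515/196, f(25/14) = -1199/196, f(31/14) = -1955/196, f(37/14) = -2783/196, f(43/14) = -3683/196.
Sum = Δu · [f(0.5) + f(13/14) + f(19/14) + ...].
Sum ≈ -20.556.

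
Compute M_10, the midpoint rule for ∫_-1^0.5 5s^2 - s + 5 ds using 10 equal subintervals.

Δs = (0.5 − (-1))/10 = 0.15.
Midpoints: -0.925, -0.775, -0.625, -0.475, -0.325, -0.175, -0.025, 0.125, 0.275, 0.425.
f(-0.925) = 10.203125, f(-0.775) = 8.778125, f(-0.625) = 7.578125, f(-0.475) = 6.603125, f(-0.325) = 5.853125, f(-0.175) = 5.328125, f(-0.025) = 5.028125, f(0.125) = 4.953125, f(0.275) = 5.103125, f(0.425) = 5.478125.
Sum = Δs · [f(-0.925) + f(-0.775) + f(-0.625) + ...].
Sum = 9.7359375.

9.7359375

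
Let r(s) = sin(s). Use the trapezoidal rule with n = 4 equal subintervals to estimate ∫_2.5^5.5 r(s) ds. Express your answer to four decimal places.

-1.4384

Δs = (5.5 − 2.5)/4 = 0.75.
r(2.5) ≈ 0.5985, r(3.25) ≈ -0.1082, r(4) ≈ -0.7568, r(4.75) ≈ -0.9993, r(5.5) ≈ -0.7055.
T_4 = (Δs/2)·[r(s_0) + 2r(s_1) + 2r(s_2) + 2r(s_3) + r(s_4)].
Sum ≈ -1.4384.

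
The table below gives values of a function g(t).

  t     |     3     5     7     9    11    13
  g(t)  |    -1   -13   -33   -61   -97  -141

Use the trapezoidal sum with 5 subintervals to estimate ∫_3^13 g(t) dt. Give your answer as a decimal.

-550

Δt = 2.
T_5 = (2/2)·[(-1) + 2·(-13) + 2·(-33) + 2·(-61) + 2·(-97) + (-141)] = -550.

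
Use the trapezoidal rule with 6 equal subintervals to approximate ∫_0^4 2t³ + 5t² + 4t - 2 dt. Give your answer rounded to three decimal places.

263.704

Δt = (4 − 0)/6 = 2/3.
f(0) = -2, f(2/3) = 94/27, f(4/3) = 458/27, f(2) = 42, f(8/3) = 2218/27, f(10/3) = 3806/27, f(4) = 222.
T_6 = (Δt/2)·[f(t_0) + 2f(t_1) + ... + 2f(t_{5}) + f(t_6)].
Sum ≈ 263.704.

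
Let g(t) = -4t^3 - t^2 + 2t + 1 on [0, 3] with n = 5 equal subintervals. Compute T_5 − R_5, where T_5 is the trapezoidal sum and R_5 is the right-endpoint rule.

33.3

T_5 = -81.42.
R_5 = -114.72.
T_5 − R_5 = 33.3.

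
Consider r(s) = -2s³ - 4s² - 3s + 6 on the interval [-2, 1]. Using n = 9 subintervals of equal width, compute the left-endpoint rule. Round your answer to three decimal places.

20.444

Δs = (1 − (-2))/9 = 1/3.
Left endpoints: -2, -5/3, -4/3, -1, -2/3, -1/3, 0, 1/3, 2/3.
r(-2) = 12, r(-5/3) = 247/27, r(-4/3) = 206/27, r(-1) = 7, r(-2/3) = 184/27, r(-1/3) = 179/27, r(0) = 6, r(1/3) = 121/27, r(2/3) = 44/27.
Sum = Δs · [r(-2) + r(-5/3) + r(-4/3) + ...].
Sum ≈ 20.444.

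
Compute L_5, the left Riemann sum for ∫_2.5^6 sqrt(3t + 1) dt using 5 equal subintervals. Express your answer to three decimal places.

Δt = (6 − 2.5)/5 = 0.7.
Left endpoints: 2.5, 3.2, 3.9, 4.6, 5.3.
f(2.5) ≈ 2.915, f(3.2) ≈ 3.256, f(3.9) ≈ 3.564, f(4.6) ≈ 3.847, f(5.3) ≈ 4.111.
Sum = Δt · [f(2.5) + f(3.2) + f(3.9) + f(4.6) + f(5.3)].
Sum ≈ 12.385.

12.385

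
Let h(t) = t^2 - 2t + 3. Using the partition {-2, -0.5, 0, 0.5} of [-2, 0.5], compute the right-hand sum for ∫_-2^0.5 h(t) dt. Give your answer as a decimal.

Subinterval widths: 1.5, 0.5, 0.5.
Right endpoints: -0.5, 0, 0.5.
h(-0.5) = 4.25, h(0) = 3, h(0.5) = 2.25.
Sum = Σ Δt_i · h(t_i).
Sum = 9.

9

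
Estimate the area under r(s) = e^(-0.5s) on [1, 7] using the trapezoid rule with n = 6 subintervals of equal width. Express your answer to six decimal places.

1.176581

Δs = (7 − 1)/6 = 1.
r(1) ≈ 0.606531, r(2) ≈ 0.367879, r(3) ≈ 0.223130, r(4) ≈ 0.135335, r(5) ≈ 0.082085, r(6) ≈ 0.049787, r(7) ≈ 0.030197.
T_6 = (Δs/2)·[r(s_0) + 2r(s_1) + ... + 2r(s_{5}) + r(s_6)].
Sum ≈ 1.176581.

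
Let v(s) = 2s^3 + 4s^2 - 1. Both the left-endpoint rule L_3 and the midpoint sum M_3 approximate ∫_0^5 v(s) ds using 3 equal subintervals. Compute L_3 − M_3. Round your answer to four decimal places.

-225.6944

L_3 ≈ 226.481481.
M_3 ≈ 452.175926.
L_3 − M_3 ≈ -225.6944.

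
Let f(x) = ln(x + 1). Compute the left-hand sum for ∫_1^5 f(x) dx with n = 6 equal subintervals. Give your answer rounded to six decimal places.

Δx = (5 − 1)/6 = 2/3.
Left endpoints: 1, 5/3, 7/3, 3, 11/3, 13/3.
f(1) ≈ 0.693147, f(5/3) ≈ 0.980829, f(7/3) ≈ 1.203973, f(3) ≈ 1.386294, f(11/3) ≈ 1.540445, f(13/3) ≈ 1.673976.
Sum = Δx · [f(1) + f(5/3) + f(7/3) + ...].
Sum ≈ 4.985777.

4.985777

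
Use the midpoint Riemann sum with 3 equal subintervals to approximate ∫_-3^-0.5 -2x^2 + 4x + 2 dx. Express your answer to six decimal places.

Δx = (-0.5 − (-3))/3 = 5/6.
Midpoints: -31/12, -1.75, -11/12.
f(-31/12) = -1561/72, f(-1.75) = -11.125, f(-11/12) = -241/72.
Sum = Δx · [f(-31/12) + f(-1.75) + f(-11/12)].
Sum ≈ -30.127315.

-30.127315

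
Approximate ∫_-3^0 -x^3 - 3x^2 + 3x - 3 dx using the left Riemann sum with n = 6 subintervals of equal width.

Δx = (0 − (-3))/6 = 0.5.
Left endpoints: -3, -2.5, -2, -1.5, -1, -0.5.
f(-3) = -12, f(-2.5) = -13.625, f(-2) = -13, f(-1.5) = -10.875, f(-1) = -8, f(-0.5) = -5.125.
Sum = Δx · [f(-3) + f(-2.5) + f(-2) + ...].
Sum = -31.3125.

-31.3125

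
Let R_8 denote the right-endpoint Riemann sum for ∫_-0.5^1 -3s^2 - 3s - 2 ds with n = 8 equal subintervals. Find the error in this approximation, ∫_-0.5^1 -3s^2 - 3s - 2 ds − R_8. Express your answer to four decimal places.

0.6592

Exact integral: ∫_-0.5^1 f(s) ds = -5.25.
R_8 ≈ -5.909180.
Error ≈ -5.25 − (-5.909180) ≈ 0.6592.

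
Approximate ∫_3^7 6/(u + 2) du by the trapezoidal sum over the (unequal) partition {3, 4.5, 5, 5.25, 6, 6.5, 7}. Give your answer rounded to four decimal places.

3.5467

Subinterval widths: 1.5, 0.5, 0.25, 0.75, 0.5, 0.5.
f(3) = 1.2, f(4.5) = 12/13, f(5) = 6/7, f(5.25) = 24/29, f(6) = 0.75, f(6.5) = 12/17, f(7) = 2/3.
On each subinterval the trapezoid contributes (Δu_i/2)·[f(u_{i-1}) + f(u_i)].
Sum ≈ 3.5467.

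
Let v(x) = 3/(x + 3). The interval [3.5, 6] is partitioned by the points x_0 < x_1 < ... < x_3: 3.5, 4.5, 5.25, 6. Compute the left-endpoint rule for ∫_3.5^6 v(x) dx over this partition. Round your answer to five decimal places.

1.03427

Subinterval widths: 1, 0.75, 0.75.
Left endpoints: 3.5, 4.5, 5.25.
v(3.5) = 6/13, v(4.5) = 0.4, v(5.25) = 4/11.
Sum = Σ Δx_i · v(x_i).
Sum ≈ 1.03427.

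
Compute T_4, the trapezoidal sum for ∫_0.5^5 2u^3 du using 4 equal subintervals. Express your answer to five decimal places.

328.13086

Δu = (5 − 0.5)/4 = 1.125.
f(0.5) = 0.25, f(1.625) = 8.58203125, f(2.75) = 41.59375, f(3.875) = 116.37109375, f(5) = 250.
T_4 = (Δu/2)·[f(u_0) + 2f(u_1) + 2f(u_2) + 2f(u_3) + f(u_4)].
Sum ≈ 328.13086.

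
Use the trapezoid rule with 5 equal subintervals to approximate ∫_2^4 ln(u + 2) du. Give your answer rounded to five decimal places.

Δu = (4 − 2)/5 = 0.4.
f(2) ≈ 1.38629, f(2.4) ≈ 1.48160, f(2.8) ≈ 1.56862, f(3.2) ≈ 1.64866, f(3.6) ≈ 1.72277, f(4) ≈ 1.79176.
T_5 = (Δu/2)·[f(u_0) + 2f(u_1) + ... + 2f(u_{4}) + f(u_5)].
Sum ≈ 3.20427.

3.20427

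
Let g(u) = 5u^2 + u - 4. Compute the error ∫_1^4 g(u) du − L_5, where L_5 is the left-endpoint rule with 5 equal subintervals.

Exact integral: ∫_1^4 g(u) du = 100.5.
L_5 = 78.
Error = 100.5 − 78 = 22.5.

22.5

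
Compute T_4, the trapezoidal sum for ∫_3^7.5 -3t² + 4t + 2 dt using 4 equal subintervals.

-294.22265625

Δt = (7.5 − 3)/4 = 1.125.
f(3) = -13, f(4.125) = -32.546875, f(5.25) = -59.6875, f(6.375) = -94.421875, f(7.5) = -136.75.
T_4 = (Δt/2)·[f(t_0) + 2f(t_1) + 2f(t_2) + 2f(t_3) + f(t_4)].
Sum = -294.22265625.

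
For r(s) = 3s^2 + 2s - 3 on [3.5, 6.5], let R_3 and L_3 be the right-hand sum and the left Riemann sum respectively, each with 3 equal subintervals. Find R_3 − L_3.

R_3 = 302.25.
L_3 = 206.25.
R_3 − L_3 = 96.

96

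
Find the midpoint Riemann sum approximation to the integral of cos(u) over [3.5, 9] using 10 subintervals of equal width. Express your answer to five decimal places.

0.77260

Δu = (9 − 3.5)/10 = 0.55.
Midpoints: 3.775, 4.325, 4.875, 5.425, 5.975, 6.525, 7.075, 7.625, 8.175, 8.725.
f(3.775) ≈ -0.80602, f(4.325) ≈ -0.37777, f(4.875) ≈ 0.16190, f(5.425) ≈ 0.65381, f(5.975) ≈ 0.95289, f(6.525) ≈ 0.97091, f(7.075) ≈ 0.70256, f(7.625) ≈ 0.22699, f(8.175) ≈ -0.31553, f(8.725) ≈ -0.76499.
Sum = Δu · [f(3.775) + f(4.325) + f(4.875) + ...].
Sum ≈ 0.77260.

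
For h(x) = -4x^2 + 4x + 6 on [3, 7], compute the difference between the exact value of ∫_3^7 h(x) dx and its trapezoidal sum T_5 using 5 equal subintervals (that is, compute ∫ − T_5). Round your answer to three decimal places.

Exact integral: ∫_3^7 h(x) dx ≈ -317.33333.
T_5 = -319.04.
Error ≈ -317.33333 − (-319.04) ≈ 1.707.

1.707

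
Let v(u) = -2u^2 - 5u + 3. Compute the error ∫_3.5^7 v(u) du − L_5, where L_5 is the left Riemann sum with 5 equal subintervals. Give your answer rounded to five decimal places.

Exact integral: ∫_3.5^7 v(u) du ≈ -281.4583333.
L_5 = -250.18.
Error ≈ -281.4583333 − (-250.18) ≈ -31.27833.

-31.27833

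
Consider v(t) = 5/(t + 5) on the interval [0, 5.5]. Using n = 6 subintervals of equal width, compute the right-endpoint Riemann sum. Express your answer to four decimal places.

Δt = (5.5 − 0)/6 = 11/12.
Right endpoints: 11/12, 11/6, 2.75, 11/3, 55/12, 5.5.
v(11/12) = 60/71, v(11/6) = 30/41, v(2.75) = 20/31, v(11/3) = 15/26, v(55/12) = 12/23, v(5.5) = 10/21.
Sum = Δt · [v(11/12) + v(11/6) + v(2.75) + ...].
Sum ≈ 3.4804.

3.4804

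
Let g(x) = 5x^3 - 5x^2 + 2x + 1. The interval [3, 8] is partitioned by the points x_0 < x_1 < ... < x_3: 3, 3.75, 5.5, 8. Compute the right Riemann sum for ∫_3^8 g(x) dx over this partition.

Subinterval widths: 0.75, 1.75, 2.5.
Right endpoints: 3.75, 5.5, 8.
g(3.75) = 201.859375, g(5.5) = 692.625, g(8) = 2257.
Sum = Σ Δx_i · g(x_i).
Sum = 7005.98828125.

7005.98828125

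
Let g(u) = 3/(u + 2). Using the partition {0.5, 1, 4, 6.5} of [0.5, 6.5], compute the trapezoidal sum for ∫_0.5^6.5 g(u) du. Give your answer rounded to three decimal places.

Subinterval widths: 0.5, 3, 2.5.
g(0.5) = 1.2, g(1) = 1, g(4) = 0.5, g(6.5) = 6/17.
On each subinterval the trapezoid contributes (Δu_i/2)·[g(u_{i-1}) + g(u_i)].
Sum ≈ 3.866.

3.866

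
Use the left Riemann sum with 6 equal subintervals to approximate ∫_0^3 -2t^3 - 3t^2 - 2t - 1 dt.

-59.25

Δt = (3 − 0)/6 = 0.5.
Left endpoints: 0, 0.5, 1, 1.5, 2, 2.5.
f(0) = -1, f(0.5) = -3, f(1) = -8, f(1.5) = -17.5, f(2) = -33, f(2.5) = -56.
Sum = Δt · [f(0) + f(0.5) + f(1) + ...].
Sum = -59.25.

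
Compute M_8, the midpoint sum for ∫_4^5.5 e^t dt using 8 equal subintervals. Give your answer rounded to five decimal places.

Δt = (5.5 − 4)/8 = 0.1875.
Midpoints: 4.09375, 4.28125, 4.46875, 4.65625, 4.84375, 5.03125, 5.21875, 5.40625.
f(4.09375) ≈ 59.96434, f(4.28125) ≈ 72.33080, f(4.46875) ≈ 87.24760, f(4.65625) ≈ 105.24069, f(4.84375) ≈ 126.94450, f(5.03125) ≈ 153.12430, f(5.21875) ≈ 184.70316, f(5.40625) ≈ 222.79454.
Sum = Δt · [f(4.09375) + f(4.28125) + f(4.46875) + ...].
Sum ≈ 189.81561.

189.81561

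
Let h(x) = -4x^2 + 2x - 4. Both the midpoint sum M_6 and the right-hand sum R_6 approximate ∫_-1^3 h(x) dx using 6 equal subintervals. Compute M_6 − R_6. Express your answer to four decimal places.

9.7778

M_6 ≈ -44.740741.
R_6 ≈ -54.518519.
M_6 − R_6 ≈ 9.7778.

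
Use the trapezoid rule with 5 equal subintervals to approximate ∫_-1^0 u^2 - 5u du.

Δu = (0 − (-1))/5 = 0.2.
f(-1) = 6, f(-0.8) = 4.64, f(-0.6) = 3.36, f(-0.4) = 2.16, f(-0.2) = 1.04, f(0) = 0.
T_5 = (Δu/2)·[f(u_0) + 2f(u_1) + ... + 2f(u_{4}) + f(u_5)].
Sum = 2.84.

2.84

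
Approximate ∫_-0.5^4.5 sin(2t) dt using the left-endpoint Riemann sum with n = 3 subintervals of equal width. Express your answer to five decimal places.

-1.16097

Δt = (4.5 − (-0.5))/3 = 5/3.
Left endpoints: -0.5, 7/6, 17/6.
f(-0.5) ≈ -0.84147, f(7/6) ≈ 0.72309, f(17/6) ≈ -0.57820.
Sum = Δt · [f(-0.5) + f(7/6) + f(17/6)].
Sum ≈ -1.16097.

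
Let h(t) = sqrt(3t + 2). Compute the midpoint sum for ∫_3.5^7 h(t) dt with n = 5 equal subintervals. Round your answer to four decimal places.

Δt = (7 − 3.5)/5 = 0.7.
Midpoints: 3.85, 4.55, 5.25, 5.95, 6.65.
h(3.85) ≈ 3.6810, h(4.55) ≈ 3.9560, h(5.25) ≈ 4.2131, h(5.95) ≈ 4.4553, h(6.65) ≈ 4.6851.
Sum = Δt · [h(3.85) + h(4.55) + h(5.25) + h(5.95) + h(6.65)].
Sum ≈ 14.6934.

14.6934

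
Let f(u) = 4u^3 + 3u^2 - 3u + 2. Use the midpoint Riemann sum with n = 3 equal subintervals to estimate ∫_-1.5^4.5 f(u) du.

Δu = (4.5 − (-1.5))/3 = 2.
Midpoints: -0.5, 1.5, 3.5.
f(-0.5) = 3.75, f(1.5) = 17.75, f(3.5) = 199.75.
Sum = Δu · [f(-0.5) + f(1.5) + f(3.5)].
Sum = 442.5.

442.5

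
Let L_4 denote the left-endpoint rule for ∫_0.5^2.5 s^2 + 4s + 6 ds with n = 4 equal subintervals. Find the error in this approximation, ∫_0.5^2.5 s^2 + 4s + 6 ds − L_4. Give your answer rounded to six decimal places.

Exact integral: ∫_0.5^2.5 f(s) ds ≈ 29.16666667.
L_4 = 25.75.
Error ≈ 29.16666667 − 25.75 ≈ 3.416667.

3.416667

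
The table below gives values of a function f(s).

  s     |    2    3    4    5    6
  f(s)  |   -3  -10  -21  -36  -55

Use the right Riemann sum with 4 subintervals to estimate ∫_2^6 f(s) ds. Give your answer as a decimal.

-122

Δs = 1.
Sum = 1·[(-10) + (-21) + (-36) + (-55)] = -122.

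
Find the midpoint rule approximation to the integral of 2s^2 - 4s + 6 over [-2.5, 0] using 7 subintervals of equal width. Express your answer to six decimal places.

37.863520

Δs = (0 − (-2.5))/7 = 5/14.
Midpoints: -65/28, -55/28, -45/28, -1.25, -25/28, -15/28, -5/28.
f(-65/28) = 10217/392, f(-55/28) = 8457/392, f(-45/28) = 6897/392, f(-1.25) = 14.125, f(-25/28) = 4377/392, f(-15/28) = 3417/392, f(-5/28) = 2657/392.
Sum = Δs · [f(-65/28) + f(-55/28) + f(-45/28) + ...].
Sum ≈ 37.863520.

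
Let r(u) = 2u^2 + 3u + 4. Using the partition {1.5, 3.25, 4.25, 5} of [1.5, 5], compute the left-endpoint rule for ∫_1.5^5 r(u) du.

Subinterval widths: 1.75, 1, 0.75.
Left endpoints: 1.5, 3.25, 4.25.
r(1.5) = 13, r(3.25) = 34.875, r(4.25) = 52.875.
Sum = Σ Δu_i · r(u_i).
Sum = 97.28125.

97.28125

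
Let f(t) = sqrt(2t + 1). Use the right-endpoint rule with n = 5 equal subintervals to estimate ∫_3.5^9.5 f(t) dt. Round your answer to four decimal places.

Δt = (9.5 − 3.5)/5 = 1.2.
Right endpoints: 4.7, 5.9, 7.1, 8.3, 9.5.
f(4.7) ≈ 3.2249, f(5.9) ≈ 3.5777, f(7.1) ≈ 3.8987, f(8.3) ≈ 4.1952, f(9.5) ≈ 4.4721.
Sum = Δt · [f(4.7) + f(5.9) + f(7.1) + f(8.3) + f(9.5)].
Sum ≈ 23.2424.

23.2424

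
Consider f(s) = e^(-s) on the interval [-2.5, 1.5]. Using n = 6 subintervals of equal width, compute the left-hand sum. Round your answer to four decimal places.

16.3855

Δs = (1.5 − (-2.5))/6 = 2/3.
Left endpoints: -2.5, -11/6, -7/6, -0.5, 1/6, 5/6.
f(-2.5) ≈ 12.1825, f(-11/6) ≈ 6.2547, f(-7/6) ≈ 3.2113, f(-0.5) ≈ 1.6487, f(1/6) ≈ 0.8465, f(5/6) ≈ 0.4346.
Sum = Δs · [f(-2.5) + f(-11/6) + f(-7/6) + ...].
Sum ≈ 16.3855.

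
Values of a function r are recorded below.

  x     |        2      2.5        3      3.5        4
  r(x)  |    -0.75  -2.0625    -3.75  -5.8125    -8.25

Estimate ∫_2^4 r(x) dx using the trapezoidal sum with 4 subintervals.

-8.0625

Δx = 0.5.
T_4 = (0.5/2)·[(-0.75) + 2·(-2.0625) + 2·(-3.75) + 2·(-5.8125) + (-8.25)] = -8.0625.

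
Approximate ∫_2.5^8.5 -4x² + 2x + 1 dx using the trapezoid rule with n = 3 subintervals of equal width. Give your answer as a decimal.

-742

Δx = (8.5 − 2.5)/3 = 2.
f(2.5) = -19, f(4.5) = -71, f(6.5) = -155, f(8.5) = -271.
T_3 = (Δx/2)·[f(x_0) + 2f(x_1) + 2f(x_2) + f(x_3)].
Sum = -742.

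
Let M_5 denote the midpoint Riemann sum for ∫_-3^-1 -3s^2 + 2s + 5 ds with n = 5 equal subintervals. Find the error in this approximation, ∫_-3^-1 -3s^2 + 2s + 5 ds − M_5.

-0.08

Exact integral: ∫_-3^-1 f(s) ds = -24.
M_5 = -23.92.
Error = -24 − (-23.92) = -0.08.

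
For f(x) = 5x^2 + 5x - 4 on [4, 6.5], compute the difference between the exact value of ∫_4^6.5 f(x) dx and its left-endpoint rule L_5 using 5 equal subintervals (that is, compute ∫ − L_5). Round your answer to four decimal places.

Exact integral: ∫_4^6.5 f(x) dx ≈ 406.666667.
L_5 = 371.25.
Error ≈ 406.666667 − 371.25 ≈ 35.4167.

35.4167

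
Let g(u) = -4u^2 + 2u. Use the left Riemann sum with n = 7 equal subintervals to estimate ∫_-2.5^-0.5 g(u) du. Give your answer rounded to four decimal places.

-30.7755

Δu = (-0.5 − (-2.5))/7 = 2/7.
Left endpoints: -2.5, -31/14, -27/14, -23/14, -19/14, -15/14, -11/14.
g(-2.5) = -30, g(-31/14) = -1178/49, g(-27/14) = -918/49, g(-23/14) = -690/49, g(-19/14) = -494/49, g(-15/14) = -330/49, g(-11/14) = -198/49.
Sum = Δu · [g(-2.5) + g(-31/14) + g(-27/14) + ...].
Sum ≈ -30.7755.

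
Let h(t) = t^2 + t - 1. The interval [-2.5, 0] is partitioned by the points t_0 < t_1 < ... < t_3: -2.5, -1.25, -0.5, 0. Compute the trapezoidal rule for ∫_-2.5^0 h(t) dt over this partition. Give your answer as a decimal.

Subinterval widths: 1.25, 0.75, 0.5.
h(-2.5) = 2.75, h(-1.25) = -0.6875, h(-0.5) = -1.25, h(0) = -1.
On each subinterval the trapezoid contributes (Δt_i/2)·[h(t_{i-1}) + h(t_i)].
Sum = 0.

0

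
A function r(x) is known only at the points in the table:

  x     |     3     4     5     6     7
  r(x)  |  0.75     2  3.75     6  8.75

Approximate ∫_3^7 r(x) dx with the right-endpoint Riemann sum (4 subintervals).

Δx = 1.
Sum = 1·[2 + 3.75 + 6 + 8.75] = 20.5.

20.5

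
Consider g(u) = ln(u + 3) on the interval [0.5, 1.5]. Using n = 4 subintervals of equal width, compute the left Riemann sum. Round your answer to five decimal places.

1.35193

Δu = (1.5 − 0.5)/4 = 0.25.
Left endpoints: 0.5, 0.75, 1, 1.25.
g(0.5) ≈ 1.25276, g(0.75) ≈ 1.32176, g(1) ≈ 1.38629, g(1.25) ≈ 1.44692.
Sum = Δu · [g(0.5) + g(0.75) + g(1) + g(1.25)].
Sum ≈ 1.35193.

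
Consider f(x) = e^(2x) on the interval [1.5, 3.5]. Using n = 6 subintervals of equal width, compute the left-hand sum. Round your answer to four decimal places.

378.6391

Δx = (3.5 − 1.5)/6 = 1/3.
Left endpoints: 1.5, 11/6, 13/6, 2.5, 17/6, 19/6.
f(1.5) ≈ 20.0855, f(11/6) ≈ 39.1213, f(13/6) ≈ 76.1979, f(2.5) ≈ 148.4132, f(17/6) ≈ 289.0694, f(19/6) ≈ 563.0302.
Sum = Δx · [f(1.5) + f(11/6) + f(13/6) + ...].
Sum ≈ 378.6391.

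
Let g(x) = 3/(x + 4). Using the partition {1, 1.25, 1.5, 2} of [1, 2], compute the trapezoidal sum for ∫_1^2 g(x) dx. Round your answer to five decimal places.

Subinterval widths: 0.25, 0.25, 0.5.
g(1) = 0.6, g(1.25) = 4/7, g(1.5) = 6/11, g(2) = 0.5.
On each subinterval the trapezoid contributes (Δx_i/2)·[g(x_{i-1}) + g(x_i)].
Sum ≈ 0.54740.

0.54740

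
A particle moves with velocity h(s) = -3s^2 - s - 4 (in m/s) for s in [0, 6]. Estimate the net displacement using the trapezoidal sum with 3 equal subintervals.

-270

Δs = (6 − 0)/3 = 2.
h(0) = -4, h(2) = -18, h(4) = -56, h(6) = -118.
T_3 = (Δs/2)·[h(s_0) + 2h(s_1) + 2h(s_2) + h(s_3)].
Sum = -270.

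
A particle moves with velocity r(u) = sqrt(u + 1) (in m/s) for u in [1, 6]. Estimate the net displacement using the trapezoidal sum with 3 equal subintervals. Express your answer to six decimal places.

10.423730

Δu = (6 − 1)/3 = 5/3.
r(1) ≈ 1.414214, r(8/3) ≈ 1.914854, r(13/3) ≈ 2.309401, r(6) ≈ 2.645751.
T_3 = (Δu/2)·[r(u_0) + 2r(u_1) + 2r(u_2) + r(u_3)].
Sum ≈ 10.423730.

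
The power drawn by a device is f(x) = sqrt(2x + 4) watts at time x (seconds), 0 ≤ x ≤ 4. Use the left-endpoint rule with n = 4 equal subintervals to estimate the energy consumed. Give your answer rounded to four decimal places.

10.4402

Δx = (4 − 0)/4 = 1.
Left endpoints: 0, 1, 2, 3.
f(0) ≈ 2.0000, f(1) ≈ 2.4495, f(2) ≈ 2.8284, f(3) ≈ 3.1623.
Sum = Δx · [f(0) + f(1) + f(2) + f(3)].
Sum ≈ 10.4402.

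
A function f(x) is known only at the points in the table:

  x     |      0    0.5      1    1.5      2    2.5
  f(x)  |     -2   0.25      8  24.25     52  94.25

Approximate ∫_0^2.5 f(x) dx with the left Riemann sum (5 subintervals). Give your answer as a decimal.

Δx = 0.5.
Sum = 0.5·[(-2) + 0.25 + 8 + 24.25 + 52] = 41.25.

41.25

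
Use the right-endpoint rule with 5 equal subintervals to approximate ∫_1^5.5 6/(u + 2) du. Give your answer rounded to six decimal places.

4.995166

Δu = (5.5 − 1)/5 = 0.9.
Right endpoints: 1.9, 2.8, 3.7, 4.6, 5.5.
f(1.9) = 20/13, f(2.8) = 1.25, f(3.7) = 20/19, f(4.6) = 10/11, f(5.5) = 0.8.
Sum = Δu · [f(1.9) + f(2.8) + f(3.7) + f(4.6) + f(5.5)].
Sum ≈ 4.995166.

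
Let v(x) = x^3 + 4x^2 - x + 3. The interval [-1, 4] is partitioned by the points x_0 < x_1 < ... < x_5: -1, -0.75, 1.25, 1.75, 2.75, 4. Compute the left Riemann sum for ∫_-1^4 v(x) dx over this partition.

Subinterval widths: 0.25, 2, 0.5, 1, 1.25.
Left endpoints: -1, -0.75, 1.25, 1.75, 2.75.
v(-1) = 7, v(-0.75) = 5.578125, v(1.25) = 9.953125, v(1.75) = 18.859375, v(2.75) = 51.296875.
Sum = Σ Δx_i · v(x_i).
Sum = 100.86328125.

100.86328125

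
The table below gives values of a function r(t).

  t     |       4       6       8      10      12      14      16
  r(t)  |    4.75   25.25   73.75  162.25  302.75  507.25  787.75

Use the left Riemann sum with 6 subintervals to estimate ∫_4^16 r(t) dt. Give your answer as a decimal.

2152

Δt = 2.
Sum = 2·[4.75 + 25.25 + 73.75 + 162.25 + 302.75 + 507.25] = 2152.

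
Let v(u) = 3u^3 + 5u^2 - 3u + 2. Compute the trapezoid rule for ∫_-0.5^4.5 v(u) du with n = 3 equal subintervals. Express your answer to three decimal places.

Δu = (4.5 − (-0.5))/3 = 5/3.
v(-0.5) = 4.375, v(7/6) = 725/72, v(17/6) = 101.875, v(4.5) = 363.125.
T_3 = (Δu/2)·[v(u_0) + 2v(u_1) + 2v(u_2) + v(u_3)].
Sum ≈ 492.824.

492.824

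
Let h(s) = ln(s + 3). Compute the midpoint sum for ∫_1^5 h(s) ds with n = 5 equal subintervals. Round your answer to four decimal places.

7.0937

Δs = (5 − 1)/5 = 0.8.
Midpoints: 1.4, 2.2, 3, 3.8, 4.6.
h(1.4) ≈ 1.4816, h(2.2) ≈ 1.6487, h(3) ≈ 1.7918, h(3.8) ≈ 1.9169, h(4.6) ≈ 2.0281.
Sum = Δs · [h(1.4) + h(2.2) + h(3) + h(3.8) + h(4.6)].
Sum ≈ 7.0937.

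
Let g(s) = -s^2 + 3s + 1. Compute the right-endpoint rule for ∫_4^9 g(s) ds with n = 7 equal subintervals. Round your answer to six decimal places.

Δs = (9 − 4)/7 = 5/7.
Right endpoints: 33/7, 38/7, 43/7, 48/7, 53/7, 58/7, 9.
g(33/7) = -347/49, g(38/7) = -597/49, g(43/7) = -897/49, g(48/7) = -1247/49, g(53/7) = -1647/49, g(58/7) = -2097/49, g(9) = -53.
Sum = Δs · [g(33/7) + g(38/7) + g(43/7) + ...].
Sum ≈ -137.448980.

-137.448980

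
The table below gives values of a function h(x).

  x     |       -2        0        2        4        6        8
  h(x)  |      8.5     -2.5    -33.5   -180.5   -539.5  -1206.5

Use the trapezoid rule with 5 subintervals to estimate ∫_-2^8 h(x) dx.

Δx = 2.
T_5 = (2/2)·[8.5 + 2·(-2.5) + 2·(-33.5) + 2·(-180.5) + 2·(-539.5) + (-1206.5)] = -2710.

-2710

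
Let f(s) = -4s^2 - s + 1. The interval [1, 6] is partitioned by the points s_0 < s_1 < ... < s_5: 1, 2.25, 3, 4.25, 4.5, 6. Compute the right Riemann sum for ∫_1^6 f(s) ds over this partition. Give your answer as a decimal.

-394.375

Subinterval widths: 1.25, 0.75, 1.25, 0.25, 1.5.
Right endpoints: 2.25, 3, 4.25, 4.5, 6.
f(2.25) = -21.5, f(3) = -38, f(4.25) = -75.5, f(4.5) = -84.5, f(6) = -149.
Sum = Σ Δs_i · f(s_i).
Sum = -394.375.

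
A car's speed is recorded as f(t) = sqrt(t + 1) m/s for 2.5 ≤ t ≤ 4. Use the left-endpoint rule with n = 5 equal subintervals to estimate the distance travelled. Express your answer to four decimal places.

Δt = (4 − 2.5)/5 = 0.3.
Left endpoints: 2.5, 2.8, 3.1, 3.4, 3.7.
f(2.5) ≈ 1.8708, f(2.8) ≈ 1.9494, f(3.1) ≈ 2.0248, f(3.4) ≈ 2.0976, f(3.7) ≈ 2.1679.
Sum = Δt · [f(2.5) + f(2.8) + f(3.1) + f(3.4) + f(3.7)].
Sum ≈ 3.0332.

3.0332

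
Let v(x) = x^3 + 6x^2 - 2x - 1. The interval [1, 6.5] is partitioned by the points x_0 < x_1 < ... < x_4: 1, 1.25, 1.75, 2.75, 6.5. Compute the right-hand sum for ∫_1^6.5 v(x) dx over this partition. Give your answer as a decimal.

1999.21484375

Subinterval widths: 0.25, 0.5, 1, 3.75.
Right endpoints: 1.25, 1.75, 2.75, 6.5.
v(1.25) = 7.828125, v(1.75) = 19.234375, v(2.75) = 59.671875, v(6.5) = 514.125.
Sum = Σ Δx_i · v(x_i).
Sum = 1999.21484375.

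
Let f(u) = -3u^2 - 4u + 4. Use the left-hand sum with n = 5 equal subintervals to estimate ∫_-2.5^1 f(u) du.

Δu = (1 − (-2.5))/5 = 0.7.
Left endpoints: -2.5, -1.8, -1.1, -0.4, 0.3.
f(-2.5) = -4.75, f(-1.8) = 1.48, f(-1.1) = 4.77, f(-0.4) = 5.12, f(0.3) = 2.53.
Sum = Δu · [f(-2.5) + f(-1.8) + f(-1.1) + f(-0.4) + f(0.3)].
Sum = 6.405.

6.405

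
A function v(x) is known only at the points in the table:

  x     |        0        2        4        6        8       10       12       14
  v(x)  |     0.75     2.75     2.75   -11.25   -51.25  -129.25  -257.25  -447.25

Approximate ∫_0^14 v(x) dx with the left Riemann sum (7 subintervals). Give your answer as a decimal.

Δx = 2.
Sum = 2·[0.75 + 2.75 + 2.75 + (-11.25) + (-51.25) + (-129.25) + (-257.25)] = -885.5.

-885.5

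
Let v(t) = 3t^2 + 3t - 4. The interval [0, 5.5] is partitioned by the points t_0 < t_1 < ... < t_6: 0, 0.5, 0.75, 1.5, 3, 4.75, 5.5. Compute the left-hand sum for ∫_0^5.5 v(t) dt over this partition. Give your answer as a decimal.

Subinterval widths: 0.5, 0.25, 0.75, 1.5, 1.75, 0.75.
Left endpoints: 0, 0.5, 0.75, 1.5, 3, 4.75.
v(0) = -4, v(0.5) = -1.75, v(0.75) = -0.0625, v(1.5) = 7.25, v(3) = 32, v(4.75) = 77.9375.
Sum = Σ Δt_i · v(t_i).
Sum = 122.84375.

122.84375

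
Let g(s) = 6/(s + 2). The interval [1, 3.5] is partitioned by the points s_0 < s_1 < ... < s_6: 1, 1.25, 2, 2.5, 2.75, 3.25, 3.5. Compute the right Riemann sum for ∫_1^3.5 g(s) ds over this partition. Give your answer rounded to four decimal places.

3.4132

Subinterval widths: 0.25, 0.75, 0.5, 0.25, 0.5, 0.25.
Right endpoints: 1.25, 2, 2.5, 2.75, 3.25, 3.5.
g(1.25) = 24/13, g(2) = 1.5, g(2.5) = 4/3, g(2.75) = 24/19, g(3.25) = 8/7, g(3.5) = 12/11.
Sum = Σ Δs_i · g(s_i).
Sum ≈ 3.4132.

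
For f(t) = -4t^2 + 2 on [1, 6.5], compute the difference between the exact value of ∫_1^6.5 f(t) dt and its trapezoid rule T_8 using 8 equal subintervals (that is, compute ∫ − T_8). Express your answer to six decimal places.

1.733073

Exact integral: ∫_1^6.5 f(t) dt ≈ -353.83333333.
T_8 = -355.56640625.
Error ≈ -353.83333333 − (-355.56640625) ≈ 1.733073.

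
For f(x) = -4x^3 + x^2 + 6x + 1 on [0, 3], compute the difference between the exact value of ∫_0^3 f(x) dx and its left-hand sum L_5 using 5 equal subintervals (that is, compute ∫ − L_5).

-21.24

Exact integral: ∫_0^3 f(x) dx = -42.
L_5 = -20.76.
Error = -42 − (-20.76) = -21.24.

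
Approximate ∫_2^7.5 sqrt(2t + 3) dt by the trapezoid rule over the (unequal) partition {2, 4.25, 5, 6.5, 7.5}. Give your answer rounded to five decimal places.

Subinterval widths: 2.25, 0.75, 1.5, 1.
f(2) ≈ 2.64575, f(4.25) ≈ 3.39116, f(5) ≈ 3.60555, f(6.5) ≈ 4.00000, f(7.5) ≈ 4.24264.
On each subinterval the trapezoid contributes (Δt_i/2)·[f(t_{i-1}) + f(t_i)].
Sum ≈ 19.24078.

19.24078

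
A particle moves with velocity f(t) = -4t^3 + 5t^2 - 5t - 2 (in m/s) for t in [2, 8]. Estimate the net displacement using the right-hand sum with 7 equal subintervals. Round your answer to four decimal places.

Δt = (8 − 2)/7 = 6/7.
Right endpoints: 20/7, 26/7, 32/7, 38/7, 44/7, 50/7, 8.
f(20/7) = -23586/343, f(26/7) = -53700/343, f(32/7) = -103758/343, f(38/7) = -178944/343, f(44/7) = -284442/343, f(50/7) = -425436/343, f(8) = -1770.
Sum = Δt · [f(20/7) + f(26/7) + f(32/7) + ...].
Sum ≈ -4190.6939.

-4190.6939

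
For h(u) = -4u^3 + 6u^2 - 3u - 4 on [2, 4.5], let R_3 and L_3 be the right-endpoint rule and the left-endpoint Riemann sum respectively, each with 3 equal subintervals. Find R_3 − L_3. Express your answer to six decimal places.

-202.083333

R_3 ≈ -372.77777778.
L_3 ≈ -170.69444444.
R_3 − L_3 ≈ -202.083333.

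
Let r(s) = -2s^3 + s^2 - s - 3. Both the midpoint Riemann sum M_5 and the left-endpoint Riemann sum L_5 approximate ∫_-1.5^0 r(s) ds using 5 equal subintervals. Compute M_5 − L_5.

-1.760625

M_5 = 0.219375.
L_5 = 1.98.
M_5 − L_5 = -1.760625.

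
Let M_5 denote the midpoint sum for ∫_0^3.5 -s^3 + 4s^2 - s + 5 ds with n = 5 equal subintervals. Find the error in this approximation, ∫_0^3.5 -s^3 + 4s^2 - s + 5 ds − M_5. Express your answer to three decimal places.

-0.179

Exact integral: ∫_0^3.5 f(s) ds ≈ 31.02604.
M_5 = 31.2046875.
Error ≈ 31.02604 − 31.2046875 ≈ -0.179.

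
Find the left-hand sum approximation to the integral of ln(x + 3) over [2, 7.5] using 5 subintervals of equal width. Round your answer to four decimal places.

Δx = (7.5 − 2)/5 = 1.1.
Left endpoints: 2, 3.1, 4.2, 5.3, 6.4.
f(2) ≈ 1.6094, f(3.1) ≈ 1.8083, f(4.2) ≈ 1.9741, f(5.3) ≈ 2.1163, f(6.4) ≈ 2.2407.
Sum = Δx · [f(2) + f(3.1) + f(4.2) + f(5.3) + f(6.4)].
Sum ≈ 10.7237.

10.7237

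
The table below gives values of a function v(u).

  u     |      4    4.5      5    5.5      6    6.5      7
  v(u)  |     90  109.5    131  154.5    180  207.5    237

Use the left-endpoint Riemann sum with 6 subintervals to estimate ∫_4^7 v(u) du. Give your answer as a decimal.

436.25

Δu = 0.5.
Sum = 0.5·[90 + 109.5 + 131 + 154.5 + 180 + 207.5] = 436.25.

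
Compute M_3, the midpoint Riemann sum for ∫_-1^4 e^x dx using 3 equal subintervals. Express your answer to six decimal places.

48.427382

Δx = (4 − (-1))/3 = 5/3.
Midpoints: -1/6, 1.5, 19/6.
f(-1/6) ≈ 0.846482, f(1.5) ≈ 4.481689, f(19/6) ≈ 23.728258.
Sum = Δx · [f(-1/6) + f(1.5) + f(19/6)].
Sum ≈ 48.427382.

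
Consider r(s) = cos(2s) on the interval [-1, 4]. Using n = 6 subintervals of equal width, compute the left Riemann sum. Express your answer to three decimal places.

Δs = (4 − (-1))/6 = 5/6.
Left endpoints: -1, -1/6, 2/3, 1.5, 7/3, 19/6.
r(-1) ≈ -0.416, r(-1/6) ≈ 0.945, r(2/3) ≈ 0.235, r(1.5) ≈ -0.990, r(7/3) ≈ -0.046, r(19/6) ≈ 0.999.
Sum = Δs · [r(-1) + r(-1/6) + r(2/3) + ...].
Sum ≈ 0.606.

0.606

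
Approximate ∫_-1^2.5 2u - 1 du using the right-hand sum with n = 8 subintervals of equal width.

3.28125

Δu = (2.5 − (-1))/8 = 0.4375.
Right endpoints: -0.5625, -0.125, 0.3125, 0.75, 1.1875, 1.625, 2.0625, 2.5.
f(-0.5625) = -2.125, f(-0.125) = -1.25, f(0.3125) = -0.375, f(0.75) = 0.5, f(1.1875) = 1.375, f(1.625) = 2.25, f(2.0625) = 3.125, f(2.5) = 4.
Sum = Δu · [f(-0.5625) + f(-0.125) + f(0.3125) + ...].
Sum = 3.28125.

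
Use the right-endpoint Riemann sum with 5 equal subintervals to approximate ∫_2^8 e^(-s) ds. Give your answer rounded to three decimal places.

Δs = (8 − 2)/5 = 1.2.
Right endpoints: 3.2, 4.4, 5.6, 6.8, 8.
f(3.2) ≈ 0.041, f(4.4) ≈ 0.012, f(5.6) ≈ 0.004, f(6.8) ≈ 0.001, f(8) ≈ 0.000.
Sum = Δs · [f(3.2) + f(4.4) + f(5.6) + f(6.8) + f(8)].
Sum ≈ 0.070.

0.070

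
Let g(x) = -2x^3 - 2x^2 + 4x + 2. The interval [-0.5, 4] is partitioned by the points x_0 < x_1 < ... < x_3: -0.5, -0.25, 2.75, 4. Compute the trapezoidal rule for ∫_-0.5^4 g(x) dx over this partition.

Subinterval widths: 0.25, 3, 1.25.
g(-0.5) = -0.25, g(-0.25) = 0.90625, g(2.75) = -43.71875, g(4) = -142.
On each subinterval the trapezoid contributes (Δx_i/2)·[g(x_{i-1}) + g(x_i)].
Sum = -180.2109375.

-180.2109375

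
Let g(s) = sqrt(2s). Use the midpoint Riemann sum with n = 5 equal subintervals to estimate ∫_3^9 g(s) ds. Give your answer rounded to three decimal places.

20.567

Δs = (9 − 3)/5 = 1.2.
Midpoints: 3.6, 4.8, 6, 7.2, 8.4.
g(3.6) ≈ 2.683, g(4.8) ≈ 3.098, g(6) ≈ 3.464, g(7.2) ≈ 3.795, g(8.4) ≈ 4.099.
Sum = Δs · [g(3.6) + g(4.8) + g(6) + g(7.2) + g(8.4)].
Sum ≈ 20.567.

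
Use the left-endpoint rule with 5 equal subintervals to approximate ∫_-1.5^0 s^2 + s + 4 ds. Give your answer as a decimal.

6.135

Δs = (0 − (-1.5))/5 = 0.3.
Left endpoints: -1.5, -1.2, -0.9, -0.6, -0.3.
f(-1.5) = 4.75, f(-1.2) = 4.24, f(-0.9) = 3.91, f(-0.6) = 3.76, f(-0.3) = 3.79.
Sum = Δs · [f(-1.5) + f(-1.2) + f(-0.9) + f(-0.6) + f(-0.3)].
Sum = 6.135.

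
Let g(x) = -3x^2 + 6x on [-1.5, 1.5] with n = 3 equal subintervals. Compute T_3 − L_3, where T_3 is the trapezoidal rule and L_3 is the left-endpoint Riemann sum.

9

T_3 = -8.25.
L_3 = -17.25.
T_3 − L_3 = 9.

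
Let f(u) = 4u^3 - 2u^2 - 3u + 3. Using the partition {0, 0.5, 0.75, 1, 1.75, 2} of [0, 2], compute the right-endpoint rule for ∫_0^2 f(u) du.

Subinterval widths: 0.5, 0.25, 0.25, 0.75, 0.25.
Right endpoints: 0.5, 0.75, 1, 1.75, 2.
f(0.5) = 1.5, f(0.75) = 1.3125, f(1) = 2, f(1.75) = 13.0625, f(2) = 21.
Sum = Σ Δu_i · f(u_i).
Sum = 16.625.

16.625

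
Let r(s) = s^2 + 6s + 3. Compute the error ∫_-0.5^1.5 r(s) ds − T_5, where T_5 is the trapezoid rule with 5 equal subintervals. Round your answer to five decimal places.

-0.05333

Exact integral: ∫_-0.5^1.5 r(s) ds ≈ 13.1666667.
T_5 = 13.22.
Error ≈ 13.1666667 − 13.22 ≈ -0.05333.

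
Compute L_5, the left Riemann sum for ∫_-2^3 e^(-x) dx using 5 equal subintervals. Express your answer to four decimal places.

Δx = (3 − (-2))/5 = 1.
Left endpoints: -2, -1, 0, 1, 2.
f(-2) ≈ 7.3891, f(-1) ≈ 2.7183, f(0) ≈ 1.0000, f(1) ≈ 0.3679, f(2) ≈ 0.1353.
Sum = Δx · [f(-2) + f(-1) + f(0) + f(1) + f(2)].
Sum ≈ 11.6106.

11.6106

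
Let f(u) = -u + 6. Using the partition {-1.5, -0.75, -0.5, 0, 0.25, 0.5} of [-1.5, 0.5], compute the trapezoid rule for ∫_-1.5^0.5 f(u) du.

13

Subinterval widths: 0.75, 0.25, 0.5, 0.25, 0.25.
f(-1.5) = 7.5, f(-0.75) = 6.75, f(-0.5) = 6.5, f(0) = 6, f(0.25) = 5.75, f(0.5) = 5.5.
On each subinterval the trapezoid contributes (Δu_i/2)·[f(u_{i-1}) + f(u_i)].
Sum = 13.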